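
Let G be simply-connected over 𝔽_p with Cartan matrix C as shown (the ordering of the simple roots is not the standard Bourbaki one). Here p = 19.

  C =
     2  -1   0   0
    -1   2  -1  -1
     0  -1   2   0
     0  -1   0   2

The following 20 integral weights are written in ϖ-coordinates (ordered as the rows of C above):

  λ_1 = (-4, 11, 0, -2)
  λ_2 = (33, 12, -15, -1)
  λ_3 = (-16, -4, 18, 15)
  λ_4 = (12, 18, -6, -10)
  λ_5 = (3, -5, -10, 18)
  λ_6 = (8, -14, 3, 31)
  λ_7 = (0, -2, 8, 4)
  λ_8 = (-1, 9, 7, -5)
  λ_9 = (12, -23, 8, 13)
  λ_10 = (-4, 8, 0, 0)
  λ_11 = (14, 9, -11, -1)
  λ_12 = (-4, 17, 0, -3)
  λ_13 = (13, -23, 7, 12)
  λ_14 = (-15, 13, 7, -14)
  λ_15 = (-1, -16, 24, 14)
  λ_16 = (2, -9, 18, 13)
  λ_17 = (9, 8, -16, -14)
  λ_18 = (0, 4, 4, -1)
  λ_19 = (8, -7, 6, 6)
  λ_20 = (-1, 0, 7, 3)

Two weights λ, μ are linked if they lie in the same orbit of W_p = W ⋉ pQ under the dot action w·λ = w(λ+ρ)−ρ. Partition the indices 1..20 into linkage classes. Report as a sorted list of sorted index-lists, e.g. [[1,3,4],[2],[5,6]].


Dynkin diagram of C (from the 6 off-diagonal −1 entries): D_4.

Ā_19 reps of the 20 weights (D_4, coords as presented):

  λ_1+ρ ↦ (3, 6, 1, 1) · λ_2+ρ ↦ (0, 1, 8, 4) · λ_3+ρ ↦ (3, 0, 1, 2) · λ_4+ρ ↦ (0, 1, 8, 4) · λ_5+ρ ↦ (9, 0, 4, 6) · λ_6+ρ ↦ (9, 0, 4, 6) · λ_7+ρ ↦ (0, 1, 8, 4) · λ_8+ρ ↦ (0, 1, 8, 4) · λ_9+ρ ↦ (1, 5, 5, 0) · λ_10+ρ ↦ (3, 6, 1, 1) · λ_11+ρ ↦ (9, 0, 4, 6) · λ_12+ρ ↦ (3, 0, 1, 2) · λ_13+ρ ↦ (1, 5, 5, 0) · λ_14+ρ ↦ (1, 5, 5, 0) · λ_15+ρ ↦ (9, 0, 4, 6) · λ_16+ρ ↦ (1, 5, 5, 0) · λ_17+ρ ↦ (9, 0, 4, 6) · λ_18+ρ ↦ (1, 5, 5, 0) · λ_19+ρ ↦ (3, 6, 1, 1) · λ_20+ρ ↦ (0, 1, 8, 4)

These 20 weights hit 5 W_19-dot-orbits; sizes (3, 5, 2, 5, 5):

[[1, 10, 19], [2, 4, 7, 8, 20], [3, 12], [5, 6, 11, 15, 17], [9, 13, 14, 16, 18]]


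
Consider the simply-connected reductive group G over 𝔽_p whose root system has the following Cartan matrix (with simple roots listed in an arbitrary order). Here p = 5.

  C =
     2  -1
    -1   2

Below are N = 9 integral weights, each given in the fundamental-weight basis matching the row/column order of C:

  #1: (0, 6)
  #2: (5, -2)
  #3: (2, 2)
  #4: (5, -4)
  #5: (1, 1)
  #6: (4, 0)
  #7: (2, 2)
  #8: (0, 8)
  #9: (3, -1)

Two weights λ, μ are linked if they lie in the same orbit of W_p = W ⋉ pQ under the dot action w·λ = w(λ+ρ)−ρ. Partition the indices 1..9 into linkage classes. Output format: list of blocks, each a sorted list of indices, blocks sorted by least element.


Root system A_2: the 2×2 matrix C matches after relabeling.

W_5-reps of the 9 weights in Ā_5 (same 2-coord order as C):

  [1] (2, 2)
  [2] (4, 0)
  [3] (2, 2)
  [4] (2, 2)
  [5] (2, 2)
  [6] (4, 0)
  [7] (2, 2)
  [8] (4, 0)
  [9] (4, 0)

Grouping the 9 weights by Ā_5-representative: 2 linkage classes.

[[1, 3, 4, 5, 7], [2, 6, 8, 9]]


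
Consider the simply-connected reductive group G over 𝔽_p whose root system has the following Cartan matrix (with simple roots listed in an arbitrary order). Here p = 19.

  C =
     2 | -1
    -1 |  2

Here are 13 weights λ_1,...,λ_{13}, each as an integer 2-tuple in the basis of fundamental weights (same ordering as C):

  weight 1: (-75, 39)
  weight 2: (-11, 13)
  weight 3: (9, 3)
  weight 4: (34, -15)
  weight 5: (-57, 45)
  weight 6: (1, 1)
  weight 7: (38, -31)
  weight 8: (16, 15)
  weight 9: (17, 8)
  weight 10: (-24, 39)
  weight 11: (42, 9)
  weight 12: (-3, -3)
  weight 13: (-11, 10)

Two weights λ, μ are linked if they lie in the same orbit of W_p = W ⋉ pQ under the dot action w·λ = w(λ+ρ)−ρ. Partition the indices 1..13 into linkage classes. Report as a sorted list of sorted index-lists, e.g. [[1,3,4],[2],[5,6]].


Type A_2, rank 2, |W|=6; reorder rows/cols to standard.

Folding the 13 weights λ_j+ρ into Ā_19 (reps in the given 2-coord order):

  1: (2, 2);  2: (10, 4);  3: (10, 4);  4: (3, 2);  5: (10, 1);  6: (2, 2);  7: (10, 1);  8: (3, 2);  9: (10, 1);  10: (2, 2);  11: (10, 4);  12: (2, 2);  13: (10, 1)

These 13 weights hit 4 W_19-dot-orbits; sizes (4, 3, 2, 4):

[[1, 6, 10, 12], [2, 3, 11], [4, 8], [5, 7, 9, 13]]


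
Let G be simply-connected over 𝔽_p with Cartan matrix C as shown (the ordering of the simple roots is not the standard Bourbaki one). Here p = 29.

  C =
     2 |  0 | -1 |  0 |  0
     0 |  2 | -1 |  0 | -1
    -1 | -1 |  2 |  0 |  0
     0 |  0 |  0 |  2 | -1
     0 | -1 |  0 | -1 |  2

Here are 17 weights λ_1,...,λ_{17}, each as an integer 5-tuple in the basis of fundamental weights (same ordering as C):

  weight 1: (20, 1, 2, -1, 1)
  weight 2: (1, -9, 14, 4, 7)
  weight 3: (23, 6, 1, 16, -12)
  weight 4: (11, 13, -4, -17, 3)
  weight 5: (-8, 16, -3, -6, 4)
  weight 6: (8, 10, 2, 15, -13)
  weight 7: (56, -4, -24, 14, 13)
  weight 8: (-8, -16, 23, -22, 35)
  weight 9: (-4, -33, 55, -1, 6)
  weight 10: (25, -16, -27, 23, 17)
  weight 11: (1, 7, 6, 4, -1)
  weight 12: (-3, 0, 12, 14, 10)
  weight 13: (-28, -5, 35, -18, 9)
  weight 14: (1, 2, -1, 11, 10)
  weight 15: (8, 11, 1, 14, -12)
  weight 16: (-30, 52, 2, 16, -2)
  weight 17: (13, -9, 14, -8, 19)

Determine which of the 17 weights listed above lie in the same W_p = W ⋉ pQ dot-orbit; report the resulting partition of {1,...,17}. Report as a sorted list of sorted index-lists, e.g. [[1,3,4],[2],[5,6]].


C ↔ A_5 under row/col permutation; |W(A_5)| = 720.

Ā_29 reps of the 17 weights (A_5, coords as presented):

  1: (21, 2, 3, 0, 2) · 2: (2, 8, 7, 5, 0) · 3: (12, 2, 2, 4, 3) · 4: (9, 1, 2, 4, 11) · 5: (2, 8, 7, 5, 0) · 6: (9, 1, 2, 4, 11) · 7: (2, 3, 0, 12, 11) · 8: (2, 8, 7, 5, 0) · 9: (21, 2, 3, 0, 2) · 10: (2, 3, 0, 12, 11) · 11: (2, 8, 7, 5, 0) · 12: (9, 1, 2, 4, 11) · 13: (12, 2, 2, 4, 3) · 14: (2, 3, 0, 12, 11) · 15: (9, 1, 2, 4, 11) · 16: (2, 3, 0, 12, 11) · 17: (2, 8, 7, 5, 0)

The 17 indices split into 5 linkage classes (same alcove rep ⇔ same W_29-dot-orbit):

[[1, 9], [2, 5, 8, 11, 17], [3, 13], [4, 6, 12, 15], [7, 10, 14, 16]]


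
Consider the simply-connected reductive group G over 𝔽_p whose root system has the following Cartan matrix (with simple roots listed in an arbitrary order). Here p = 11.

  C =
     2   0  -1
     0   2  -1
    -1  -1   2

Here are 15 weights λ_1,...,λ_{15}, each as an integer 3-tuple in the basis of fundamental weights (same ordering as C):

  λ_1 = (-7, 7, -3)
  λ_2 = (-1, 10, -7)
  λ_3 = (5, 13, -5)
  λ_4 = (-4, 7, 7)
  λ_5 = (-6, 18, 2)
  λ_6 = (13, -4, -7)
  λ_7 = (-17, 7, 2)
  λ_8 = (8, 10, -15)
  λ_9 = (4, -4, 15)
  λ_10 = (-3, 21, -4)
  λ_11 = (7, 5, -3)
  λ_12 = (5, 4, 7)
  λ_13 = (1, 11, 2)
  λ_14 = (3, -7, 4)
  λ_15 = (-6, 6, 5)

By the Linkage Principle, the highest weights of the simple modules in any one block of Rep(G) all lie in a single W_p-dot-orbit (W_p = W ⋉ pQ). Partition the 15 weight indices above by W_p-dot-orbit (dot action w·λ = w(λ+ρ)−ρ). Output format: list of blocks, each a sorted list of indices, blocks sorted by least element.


C ↔ A_3 under row/col permutation; |W(A_3)| = 24.

Each λ_j+ρ reduced to Ā_11; 3-tuples below use C's row order:

  λ_1+ρ ↦ (2, 0, 6) · λ_2+ρ ↦ (6, 5, 0) · λ_3+ρ ↦ (3, 5, 1) · λ_4+ρ ↦ (2, 3, 3) · λ_5+ρ ↦ (2, 0, 6) · λ_6+ρ ↦ (2, 3, 3) · λ_7+ρ ↦ (2, 0, 6) · λ_8+ρ ↦ (2, 0, 6) · λ_9+ρ ↦ (3, 5, 1) · λ_10+ρ ↦ (2, 0, 6) · λ_11+ρ ↦ (5, 3, 2) · λ_12+ρ ↦ (2, 3, 3) · λ_13+ρ ↦ (3, 5, 1) · λ_14+ρ ↦ (3, 5, 1) · λ_15+ρ ↦ (3, 5, 1)

These 15 weights hit 5 W_11-dot-orbits; sizes (5, 1, 5, 3, 1):

[[1, 5, 7, 8, 10], [2], [3, 9, 13, 14, 15], [4, 6, 12], [11]]


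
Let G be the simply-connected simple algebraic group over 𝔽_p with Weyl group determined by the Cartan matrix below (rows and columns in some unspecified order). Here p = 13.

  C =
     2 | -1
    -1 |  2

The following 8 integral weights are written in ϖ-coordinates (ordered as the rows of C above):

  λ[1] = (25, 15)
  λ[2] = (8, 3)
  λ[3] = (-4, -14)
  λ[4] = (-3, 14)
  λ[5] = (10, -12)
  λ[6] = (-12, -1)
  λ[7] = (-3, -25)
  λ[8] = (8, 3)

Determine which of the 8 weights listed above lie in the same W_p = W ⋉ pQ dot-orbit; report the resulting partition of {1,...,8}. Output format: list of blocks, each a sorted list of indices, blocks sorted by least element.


Root system A_2: the 2×2 matrix C matches after relabeling.

Each λ_j+ρ reduced to Ā_13; 2-tuples below use C's row order:

    1: (10, 0)
    2: (9, 4)
    3: (10, 0)
    4: (0, 11)
    5: (0, 11)
    6: (0, 11)
    7: (0, 11)
    8: (9, 4)

Linkage partition of the 8 weights (3 classes, p=13):

[[1, 3], [2, 8], [4, 5, 6, 7]]


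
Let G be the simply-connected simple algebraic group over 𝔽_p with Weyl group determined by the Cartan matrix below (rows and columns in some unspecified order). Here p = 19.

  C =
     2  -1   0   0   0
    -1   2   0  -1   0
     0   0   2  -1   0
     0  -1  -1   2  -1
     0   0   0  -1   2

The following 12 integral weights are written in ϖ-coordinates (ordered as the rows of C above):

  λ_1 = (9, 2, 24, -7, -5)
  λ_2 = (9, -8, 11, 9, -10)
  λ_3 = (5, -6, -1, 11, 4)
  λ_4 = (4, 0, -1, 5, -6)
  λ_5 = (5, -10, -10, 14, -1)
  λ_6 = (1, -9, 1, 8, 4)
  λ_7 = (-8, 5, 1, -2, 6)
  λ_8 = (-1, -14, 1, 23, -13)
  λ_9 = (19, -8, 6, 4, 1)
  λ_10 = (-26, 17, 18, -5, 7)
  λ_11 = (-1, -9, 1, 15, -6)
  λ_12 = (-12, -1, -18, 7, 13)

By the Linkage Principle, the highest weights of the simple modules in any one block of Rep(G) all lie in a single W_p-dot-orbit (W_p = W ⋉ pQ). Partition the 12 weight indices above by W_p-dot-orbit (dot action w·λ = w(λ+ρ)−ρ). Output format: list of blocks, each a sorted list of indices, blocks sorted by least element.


Cartan matrix: type D_5 (|W|=1920); un-permuting the 5 rows.

Each λ_j+ρ reduced to Ā_19; 5-tuples below use C's row order:

    λ_1 → (3, 3, 6, 0, 3)
    λ_2 → (3, 3, 6, 0, 3)
    λ_3 → (5, 1, 0, 1, 5)
    λ_4 → (5, 1, 0, 1, 5)
    λ_5 → (3, 3, 6, 0, 3)
    λ_6 → (6, 2, 2, 1, 5)
    λ_7 → (5, 1, 0, 1, 5)
    λ_8 → (6, 0, 5, 1, 5)
    λ_9 → (5, 1, 0, 1, 5)
    λ_10 → (1, 3, 3, 0, 8)
    λ_11 → (6, 2, 2, 1, 5)
    λ_12 → (6, 2, 2, 1, 5)

Partition of {1..12} into 5 W_19-dot-orbits:

[[1, 2, 5], [3, 4, 7, 9], [6, 11, 12], [8], [10]]


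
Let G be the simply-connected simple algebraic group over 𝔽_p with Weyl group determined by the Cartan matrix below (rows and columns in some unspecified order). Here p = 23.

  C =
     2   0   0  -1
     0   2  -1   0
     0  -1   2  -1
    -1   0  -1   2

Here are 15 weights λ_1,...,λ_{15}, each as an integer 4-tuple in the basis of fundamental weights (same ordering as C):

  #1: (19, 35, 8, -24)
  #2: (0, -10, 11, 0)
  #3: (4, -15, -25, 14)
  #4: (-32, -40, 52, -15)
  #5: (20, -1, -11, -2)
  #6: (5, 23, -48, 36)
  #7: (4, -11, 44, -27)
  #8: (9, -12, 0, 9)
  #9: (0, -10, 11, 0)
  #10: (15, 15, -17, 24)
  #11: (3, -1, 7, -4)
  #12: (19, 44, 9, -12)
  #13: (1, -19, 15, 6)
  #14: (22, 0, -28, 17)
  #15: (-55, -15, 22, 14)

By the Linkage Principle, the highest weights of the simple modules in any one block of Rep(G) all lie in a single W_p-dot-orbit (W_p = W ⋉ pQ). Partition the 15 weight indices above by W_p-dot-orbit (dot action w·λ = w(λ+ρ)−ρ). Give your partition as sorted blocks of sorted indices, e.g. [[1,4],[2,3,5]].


C ↔ A_4 under row/col permutation; |W(A_4)| = 120.

Alcove-folded reps (p=23, 15 weights, presented ϖ-order):

  1: (6, 0, 1, 13) · 2: (1, 9, 3, 1) · 3: (1, 0, 5, 3) · 4: (8, 7, 7, 1) · 5: (10, 1, 10, 0) · 6: (6, 0, 1, 13) · 7: (1, 9, 3, 1) · 8: (10, 1, 10, 0) · 9: (1, 9, 3, 1) · 10: (0, 14, 2, 5) · 11: (1, 0, 5, 3) · 12: (1, 9, 3, 1) · 13: (0, 14, 2, 5) · 14: (1, 0, 5, 3) · 15: (8, 7, 7, 1)

Linkage partition of the 15 weights (6 classes, p=23):

[[1, 6], [2, 7, 9, 12], [3, 11, 14], [4, 15], [5, 8], [10, 13]]


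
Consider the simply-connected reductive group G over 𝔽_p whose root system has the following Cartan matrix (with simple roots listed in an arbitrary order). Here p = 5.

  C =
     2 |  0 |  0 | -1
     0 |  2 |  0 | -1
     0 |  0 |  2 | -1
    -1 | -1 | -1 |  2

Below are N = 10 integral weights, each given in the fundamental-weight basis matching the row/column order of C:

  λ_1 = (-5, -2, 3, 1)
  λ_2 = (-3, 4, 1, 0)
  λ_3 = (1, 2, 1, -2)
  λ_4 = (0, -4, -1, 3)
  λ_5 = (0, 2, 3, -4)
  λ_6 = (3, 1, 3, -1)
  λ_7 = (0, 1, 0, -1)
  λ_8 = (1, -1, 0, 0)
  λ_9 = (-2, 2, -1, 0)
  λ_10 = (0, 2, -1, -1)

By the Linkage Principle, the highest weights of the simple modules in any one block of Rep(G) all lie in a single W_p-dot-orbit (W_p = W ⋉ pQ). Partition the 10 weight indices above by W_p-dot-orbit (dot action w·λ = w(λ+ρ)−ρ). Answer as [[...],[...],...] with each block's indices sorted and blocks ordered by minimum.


C ↔ D_4 under row/col permutation; |W(D_4)| = 192.

Alcove-folded reps (p=5, 10 weights, presented ϖ-order):

  λ_1+ρ ↦ (1, 2, 1, 0) · λ_2+ρ ↦ (1, 2, 1, 0) · λ_3+ρ ↦ (1, 2, 1, 0) · λ_4+ρ ↦ (1, 3, 0, 0) · λ_5+ρ ↦ (2, 0, 1, 1) · λ_6+ρ ↦ (1, 3, 1, 0) · λ_7+ρ ↦ (1, 2, 1, 0) · λ_8+ρ ↦ (2, 0, 1, 1) · λ_9+ρ ↦ (1, 3, 0, 0) · λ_10+ρ ↦ (1, 3, 0, 0)

4 distinct reps among the 10 weights ⇒ 4 W_5-linkage classes:

[[1, 2, 3, 7], [4, 9, 10], [5, 8], [6]]


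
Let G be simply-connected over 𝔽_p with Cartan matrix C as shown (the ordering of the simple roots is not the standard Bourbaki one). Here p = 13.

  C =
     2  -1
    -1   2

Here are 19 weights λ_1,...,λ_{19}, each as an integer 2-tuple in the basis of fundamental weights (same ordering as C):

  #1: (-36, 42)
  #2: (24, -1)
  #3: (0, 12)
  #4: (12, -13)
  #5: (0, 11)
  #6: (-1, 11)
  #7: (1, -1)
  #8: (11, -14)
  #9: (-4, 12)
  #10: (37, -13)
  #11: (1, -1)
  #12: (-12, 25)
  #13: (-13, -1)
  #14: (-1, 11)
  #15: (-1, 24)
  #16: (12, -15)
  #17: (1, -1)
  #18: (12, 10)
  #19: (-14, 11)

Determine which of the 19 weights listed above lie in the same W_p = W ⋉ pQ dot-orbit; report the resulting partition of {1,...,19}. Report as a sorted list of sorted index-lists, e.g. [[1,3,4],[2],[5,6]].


Type A_2, rank 2, |W|=6; reorder rows/cols to standard.

W_13-reps of the 19 weights in Ā_13 (same 2-coord order as C):

  [1] (4, 4) · [2] (1, 12) · [3] (0, 12) · [4] (1, 12) · [5] (1, 12) · [6] (0, 12) · [7] (2, 0) · [8] (1, 12) · [9] (3, 10) · [10] (12, 1) · [11] (2, 0) · [12] (2, 0) · [13] (0, 12) · [14] (0, 12) · [15] (12, 1) · [16] (0, 12) · [17] (2, 0) · [18] (2, 0) · [19] (12, 1)

Partition of {1..19} into 6 W_13-dot-orbits:

[[1], [2, 4, 5, 8], [3, 6, 13, 14, 16], [7, 11, 12, 17, 18], [9], [10, 15, 19]]


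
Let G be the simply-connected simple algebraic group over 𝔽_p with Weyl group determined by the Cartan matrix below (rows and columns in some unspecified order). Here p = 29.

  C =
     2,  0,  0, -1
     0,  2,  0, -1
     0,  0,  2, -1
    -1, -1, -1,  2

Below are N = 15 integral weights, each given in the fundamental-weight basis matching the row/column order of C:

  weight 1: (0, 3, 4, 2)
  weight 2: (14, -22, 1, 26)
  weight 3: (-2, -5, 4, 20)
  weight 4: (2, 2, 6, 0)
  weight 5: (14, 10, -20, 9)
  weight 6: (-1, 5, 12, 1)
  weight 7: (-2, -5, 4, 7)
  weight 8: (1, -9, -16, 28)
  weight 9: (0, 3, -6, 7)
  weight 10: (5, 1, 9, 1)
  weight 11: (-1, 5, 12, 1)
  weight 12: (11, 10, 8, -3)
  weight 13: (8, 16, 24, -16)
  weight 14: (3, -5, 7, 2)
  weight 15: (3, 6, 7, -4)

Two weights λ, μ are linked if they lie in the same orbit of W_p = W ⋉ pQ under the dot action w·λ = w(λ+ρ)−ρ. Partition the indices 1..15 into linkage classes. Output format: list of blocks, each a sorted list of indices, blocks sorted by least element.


Root system D_4: the 4×4 matrix C matches after relabeling.

λ_j+ρ reflected into Ā_29 (⟨·,θ^∨⟩≤29); 4-tuples as given:

  λ_1 → (1, 4, 5, 3);  λ_2 → (0, 6, 13, 2);  λ_3 → (1, 4, 5, 3);  λ_4 → (3, 3, 7, 1);  λ_5 → (6, 2, 10, 2);  λ_6 → (0, 6, 13, 2);  λ_7 → (1, 4, 5, 3);  λ_8 → (0, 6, 13, 2);  λ_9 → (1, 4, 5, 3);  λ_10 → (6, 2, 10, 2);  λ_11 → (0, 6, 13, 2);  λ_12 → (10, 9, 7, 1);  λ_13 → (6, 2, 10, 2);  λ_14 → (3, 3, 7, 1);  λ_15 → (1, 4, 5, 3)

These 15 weights hit 5 W_29-dot-orbits; sizes (5, 4, 2, 3, 1):

[[1, 3, 7, 9, 15], [2, 6, 8, 11], [4, 14], [5, 10, 13], [12]]


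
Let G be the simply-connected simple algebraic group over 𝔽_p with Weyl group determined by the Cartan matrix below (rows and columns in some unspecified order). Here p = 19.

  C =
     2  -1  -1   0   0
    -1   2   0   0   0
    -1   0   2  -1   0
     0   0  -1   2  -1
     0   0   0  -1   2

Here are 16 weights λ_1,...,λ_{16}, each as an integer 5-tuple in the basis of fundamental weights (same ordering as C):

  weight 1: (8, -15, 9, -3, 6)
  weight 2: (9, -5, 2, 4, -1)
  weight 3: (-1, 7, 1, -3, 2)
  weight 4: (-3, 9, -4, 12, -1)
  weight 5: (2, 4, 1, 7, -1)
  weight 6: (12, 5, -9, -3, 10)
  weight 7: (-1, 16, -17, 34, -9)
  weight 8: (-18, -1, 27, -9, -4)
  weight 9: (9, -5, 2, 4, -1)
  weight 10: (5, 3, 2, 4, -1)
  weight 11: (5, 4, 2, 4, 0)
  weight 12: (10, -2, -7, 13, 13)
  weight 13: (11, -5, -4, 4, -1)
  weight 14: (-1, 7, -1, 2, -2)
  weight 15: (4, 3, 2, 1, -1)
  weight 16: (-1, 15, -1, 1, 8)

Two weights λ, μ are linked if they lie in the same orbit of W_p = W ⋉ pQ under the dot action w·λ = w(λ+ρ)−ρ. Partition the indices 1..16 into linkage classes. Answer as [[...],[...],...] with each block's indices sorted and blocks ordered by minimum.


A_5 Cartan matrix, 5 simple roots permuted; ρ=(1,1,1,1,1).

Alcove-folded reps (p=19, 16 weights, presented ϖ-order):

  [1] (5, 4, 3, 2, 0)
  [2] (6, 4, 3, 5, 0)
  [3] (0, 8, 0, 2, 1)
  [4] (3, 5, 2, 8, 0)
  [5] (3, 5, 2, 8, 0)
  [6] (3, 5, 2, 8, 0)
  [7] (0, 8, 0, 2, 1)
  [8] (0, 8, 0, 2, 1)
  [9] (6, 4, 3, 5, 0)
  [10] (6, 4, 3, 5, 0)
  [11] (6, 4, 3, 5, 0)
  [12] (6, 4, 3, 5, 0)
  [13] (5, 4, 3, 2, 0)
  [14] (0, 8, 0, 2, 1)
  [15] (5, 4, 3, 2, 0)
  [16] (0, 8, 0, 2, 1)

4 distinct reps among the 16 weights ⇒ 4 W_19-linkage classes:

[[1, 13, 15], [2, 9, 10, 11, 12], [3, 7, 8, 14, 16], [4, 5, 6]]


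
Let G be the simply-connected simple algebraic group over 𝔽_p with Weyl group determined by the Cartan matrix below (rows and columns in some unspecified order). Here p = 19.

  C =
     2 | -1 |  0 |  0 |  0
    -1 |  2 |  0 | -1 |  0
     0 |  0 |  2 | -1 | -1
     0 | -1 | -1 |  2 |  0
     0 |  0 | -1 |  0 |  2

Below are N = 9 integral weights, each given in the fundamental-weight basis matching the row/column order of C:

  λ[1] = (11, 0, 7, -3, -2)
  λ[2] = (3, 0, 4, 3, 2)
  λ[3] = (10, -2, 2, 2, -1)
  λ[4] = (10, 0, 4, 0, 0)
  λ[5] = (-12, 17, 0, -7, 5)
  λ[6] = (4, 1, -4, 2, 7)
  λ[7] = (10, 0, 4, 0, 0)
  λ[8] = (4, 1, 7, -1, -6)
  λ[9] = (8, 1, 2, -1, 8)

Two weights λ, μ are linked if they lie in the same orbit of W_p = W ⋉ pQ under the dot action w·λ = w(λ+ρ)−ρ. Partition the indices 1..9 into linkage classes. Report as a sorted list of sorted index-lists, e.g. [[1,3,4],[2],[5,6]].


Type A_5, rank 5, |W|=720; reorder rows/cols to standard.

λ_j+ρ reflected into Ā_19 (⟨·,θ^∨⟩≤19); 5-tuples as given:

  λ_1 → (11, 1, 5, 1, 1);  λ_2 → (4, 1, 5, 4, 3);  λ_3 → (10, 1, 3, 2, 0);  λ_4 → (11, 1, 5, 1, 1);  λ_5 → (11, 1, 5, 1, 1);  λ_6 → (5, 2, 3, 0, 5);  λ_7 → (11, 1, 5, 1, 1);  λ_8 → (5, 2, 3, 0, 5);  λ_9 → (5, 2, 3, 0, 5)

Linkage partition of the 9 weights (4 classes, p=19):

[[1, 4, 5, 7], [2], [3], [6, 8, 9]]


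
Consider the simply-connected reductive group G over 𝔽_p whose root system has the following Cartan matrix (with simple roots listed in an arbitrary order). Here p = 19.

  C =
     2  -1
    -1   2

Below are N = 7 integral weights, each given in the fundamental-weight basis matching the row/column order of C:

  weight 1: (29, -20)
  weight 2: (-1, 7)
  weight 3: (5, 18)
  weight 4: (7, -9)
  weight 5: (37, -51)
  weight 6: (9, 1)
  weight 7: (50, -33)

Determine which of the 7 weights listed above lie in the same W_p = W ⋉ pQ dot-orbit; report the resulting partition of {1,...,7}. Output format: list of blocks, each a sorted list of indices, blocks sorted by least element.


Dynkin diagram of C (from the 2 off-diagonal −1 entries): A_2.

Alcove-folded reps (p=19, 7 weights, presented ϖ-order):

    [1] (0, 8)
    [2] (0, 8)
    [3] (0, 13)
    [4] (0, 8)
    [5] (7, 12)
    [6] (10, 2)
    [7] (0, 13)

The 7 indices split into 4 linkage classes (same alcove rep ⇔ same W_19-dot-orbit):

[[1, 2, 4], [3, 7], [5], [6]]


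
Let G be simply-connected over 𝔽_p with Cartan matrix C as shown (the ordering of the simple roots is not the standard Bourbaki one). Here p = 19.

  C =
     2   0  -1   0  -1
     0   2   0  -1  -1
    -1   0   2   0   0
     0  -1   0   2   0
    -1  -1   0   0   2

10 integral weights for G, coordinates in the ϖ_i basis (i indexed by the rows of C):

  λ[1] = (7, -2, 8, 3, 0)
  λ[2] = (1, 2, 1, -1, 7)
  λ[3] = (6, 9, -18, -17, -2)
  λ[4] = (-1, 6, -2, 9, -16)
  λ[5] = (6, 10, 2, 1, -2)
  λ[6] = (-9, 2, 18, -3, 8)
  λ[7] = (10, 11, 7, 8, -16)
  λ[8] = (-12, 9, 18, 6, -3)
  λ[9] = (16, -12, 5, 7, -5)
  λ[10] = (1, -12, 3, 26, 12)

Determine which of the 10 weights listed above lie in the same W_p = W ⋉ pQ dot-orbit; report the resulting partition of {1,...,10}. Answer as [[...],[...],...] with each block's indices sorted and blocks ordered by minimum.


Type A_5, rank 5, |W|=720; reorder rows/cols to standard.

Folding the 10 weights λ_j+ρ into Ā_19 (reps in the given 5-coord order):

  λ_1+ρ ↦ (8, 1, 7, 1, 0)
  λ_2+ρ ↦ (2, 3, 2, 0, 8)
  λ_3+ρ ↦ (6, 9, 0, 1, 1)
  λ_4+ρ ↦ (8, 1, 7, 1, 0)
  λ_5+ρ ↦ (6, 9, 0, 1, 1)
  λ_6+ρ ↦ (8, 1, 7, 1, 0)
  λ_7+ρ ↦ (2, 3, 2, 0, 8)
  λ_8+ρ ↦ (2, 3, 2, 0, 8)
  λ_9+ρ ↦ (2, 3, 2, 0, 8)
  λ_10+ρ ↦ (2, 3, 2, 0, 8)

3 distinct reps among the 10 weights ⇒ 3 W_19-linkage classes:

[[1, 4, 6], [2, 7, 8, 9, 10], [3, 5]]


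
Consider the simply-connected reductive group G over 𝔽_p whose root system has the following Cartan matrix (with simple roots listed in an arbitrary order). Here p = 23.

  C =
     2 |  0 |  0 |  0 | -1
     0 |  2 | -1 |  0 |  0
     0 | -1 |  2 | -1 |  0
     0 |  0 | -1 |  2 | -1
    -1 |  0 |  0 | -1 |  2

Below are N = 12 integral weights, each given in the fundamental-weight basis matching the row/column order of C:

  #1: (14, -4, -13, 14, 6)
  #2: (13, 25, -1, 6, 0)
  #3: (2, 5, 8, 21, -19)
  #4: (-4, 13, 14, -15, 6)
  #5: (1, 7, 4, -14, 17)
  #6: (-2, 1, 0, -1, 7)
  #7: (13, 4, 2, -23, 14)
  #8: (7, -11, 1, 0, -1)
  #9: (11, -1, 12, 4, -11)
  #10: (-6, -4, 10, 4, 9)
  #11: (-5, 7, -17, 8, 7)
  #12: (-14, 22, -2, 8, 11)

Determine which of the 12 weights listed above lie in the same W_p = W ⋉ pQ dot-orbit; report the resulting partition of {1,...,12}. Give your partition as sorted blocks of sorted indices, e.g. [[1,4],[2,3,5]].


Root system A_5: the 5×5 matrix C matches after relabeling.

Each λ_j+ρ reduced to Ā_23; 5-tuples below use C's row order:

  1: (1, 2, 1, 0, 7);  2: (1, 2, 1, 0, 7);  3: (1, 8, 1, 4, 3);  4: (1, 8, 1, 4, 3);  5: (2, 0, 8, 5, 5);  6: (1, 2, 1, 0, 7);  7: (1, 8, 1, 4, 3);  8: (1, 2, 1, 0, 7);  9: (2, 0, 8, 5, 5);  10: (2, 0, 8, 5, 5);  11: (1, 8, 1, 4, 3);  12: (1, 2, 1, 0, 7)

3 distinct reps among the 12 weights ⇒ 3 W_23-linkage classes:

[[1, 2, 6, 8, 12], [3, 4, 7, 11], [5, 9, 10]]


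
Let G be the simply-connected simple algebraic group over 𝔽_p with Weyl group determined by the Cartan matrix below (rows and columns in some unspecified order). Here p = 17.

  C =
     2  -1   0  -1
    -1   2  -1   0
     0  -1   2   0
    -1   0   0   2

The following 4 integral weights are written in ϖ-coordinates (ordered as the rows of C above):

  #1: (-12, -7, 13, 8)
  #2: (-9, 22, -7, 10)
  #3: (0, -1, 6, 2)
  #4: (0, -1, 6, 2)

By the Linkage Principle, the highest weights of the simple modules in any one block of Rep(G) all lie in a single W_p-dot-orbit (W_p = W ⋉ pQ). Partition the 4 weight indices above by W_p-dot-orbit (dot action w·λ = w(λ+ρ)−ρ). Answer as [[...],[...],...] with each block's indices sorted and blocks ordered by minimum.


Cartan matrix: type A_4 (|W|=120); un-permuting the 4 rows.

Alcove-folded reps (p=17, 4 weights, presented ϖ-order):

    λ_1 → (2, 6, 3, 6)
    λ_2 → (2, 6, 3, 6)
    λ_3 → (1, 0, 7, 3)
    λ_4 → (1, 0, 7, 3)

These 4 weights hit 2 W_17-dot-orbits; sizes (2, 2):

[[1, 2], [3, 4]]


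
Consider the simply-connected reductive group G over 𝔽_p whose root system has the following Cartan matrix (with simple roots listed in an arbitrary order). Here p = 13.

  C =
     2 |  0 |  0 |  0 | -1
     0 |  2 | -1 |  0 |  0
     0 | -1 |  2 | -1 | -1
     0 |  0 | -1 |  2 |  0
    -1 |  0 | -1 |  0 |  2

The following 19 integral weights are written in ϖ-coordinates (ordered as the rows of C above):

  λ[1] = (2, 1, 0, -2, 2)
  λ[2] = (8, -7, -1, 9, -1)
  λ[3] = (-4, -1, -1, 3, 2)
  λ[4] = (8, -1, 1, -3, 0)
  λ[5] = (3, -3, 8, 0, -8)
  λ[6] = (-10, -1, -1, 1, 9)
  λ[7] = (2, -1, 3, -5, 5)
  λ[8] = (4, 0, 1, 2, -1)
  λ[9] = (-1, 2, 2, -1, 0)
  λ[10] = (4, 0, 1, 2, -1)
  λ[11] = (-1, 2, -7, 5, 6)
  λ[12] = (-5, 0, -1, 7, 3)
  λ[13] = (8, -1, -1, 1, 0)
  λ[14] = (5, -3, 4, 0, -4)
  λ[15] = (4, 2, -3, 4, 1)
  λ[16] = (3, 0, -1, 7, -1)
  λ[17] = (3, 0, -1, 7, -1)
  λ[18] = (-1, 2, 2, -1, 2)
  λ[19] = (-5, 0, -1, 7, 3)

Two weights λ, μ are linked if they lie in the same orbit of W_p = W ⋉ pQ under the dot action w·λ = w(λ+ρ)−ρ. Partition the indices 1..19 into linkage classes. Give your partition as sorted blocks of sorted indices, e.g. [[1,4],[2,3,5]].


Type D_5, rank 5, |W|=1920; reorder rows/cols to standard.

Alcove-folded reps (p=13, 19 weights, presented ϖ-order):

  λ_1+ρ ↦ (3, 2, 0, 1, 3) · λ_2+ρ ↦ (3, 0, 0, 4, 0) · λ_3+ρ ↦ (3, 0, 0, 4, 0) · λ_4+ρ ↦ (9, 0, 0, 2, 1) · λ_5+ρ ↦ (3, 2, 0, 1, 3) · λ_6+ρ ↦ (9, 0, 0, 2, 1) · λ_7+ρ ↦ (3, 0, 0, 4, 0) · λ_8+ρ ↦ (5, 1, 2, 3, 0) · λ_9+ρ ↦ (0, 3, 3, 0, 1) · λ_10+ρ ↦ (5, 1, 2, 3, 0) · λ_11+ρ ↦ (0, 3, 3, 0, 1) · λ_12+ρ ↦ (4, 1, 0, 8, 0) · λ_13+ρ ↦ (9, 0, 0, 2, 1) · λ_14+ρ ↦ (3, 2, 0, 1, 3) · λ_15+ρ ↦ (5, 1, 2, 3, 0) · λ_16+ρ ↦ (4, 1, 0, 8, 0) · λ_17+ρ ↦ (4, 1, 0, 8, 0) · λ_18+ρ ↦ (0, 3, 3, 0, 1) · λ_19+ρ ↦ (4, 1, 0, 8, 0)

6 distinct reps among the 19 weights ⇒ 6 W_13-linkage classes:

[[1, 5, 14], [2, 3, 7], [4, 6, 13], [8, 10, 15], [9, 11, 18], [12, 16, 17, 19]]


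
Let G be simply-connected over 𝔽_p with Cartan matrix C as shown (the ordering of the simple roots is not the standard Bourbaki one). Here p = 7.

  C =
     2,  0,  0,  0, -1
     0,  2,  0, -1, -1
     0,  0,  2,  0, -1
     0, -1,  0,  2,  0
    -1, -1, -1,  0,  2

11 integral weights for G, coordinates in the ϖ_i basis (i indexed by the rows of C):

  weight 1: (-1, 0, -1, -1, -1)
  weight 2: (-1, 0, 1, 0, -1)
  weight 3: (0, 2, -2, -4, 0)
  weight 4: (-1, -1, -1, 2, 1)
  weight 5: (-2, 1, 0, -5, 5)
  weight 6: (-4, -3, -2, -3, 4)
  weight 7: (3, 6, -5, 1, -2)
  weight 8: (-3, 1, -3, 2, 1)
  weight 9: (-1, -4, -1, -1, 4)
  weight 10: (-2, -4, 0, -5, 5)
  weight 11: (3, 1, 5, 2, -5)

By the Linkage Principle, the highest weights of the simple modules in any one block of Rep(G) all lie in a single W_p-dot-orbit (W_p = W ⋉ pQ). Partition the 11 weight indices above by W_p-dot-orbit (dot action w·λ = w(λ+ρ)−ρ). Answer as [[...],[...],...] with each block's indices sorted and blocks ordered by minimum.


C ↔ D_5 under row/col permutation; |W(D_5)| = 1920.

Ā_7 reps of the 11 weights (D_5, coords as presented):

  1: (0, 1, 0, 0, 0)
  2: (0, 1, 2, 1, 0)
  3: (1, 0, 1, 3, 0)
  4: (0, 0, 0, 3, 2)
  5: (1, 0, 1, 3, 0)
  6: (0, 1, 2, 1, 0)
  7: (1, 0, 1, 3, 0)
  8: (0, 0, 0, 3, 2)
  9: (0, 0, 0, 3, 2)
  10: (1, 0, 1, 3, 0)
  11: (0, 1, 2, 1, 0)

Grouping the 11 weights by Ā_7-representative: 4 linkage classes.

[[1], [2, 6, 11], [3, 5, 7, 10], [4, 8, 9]]


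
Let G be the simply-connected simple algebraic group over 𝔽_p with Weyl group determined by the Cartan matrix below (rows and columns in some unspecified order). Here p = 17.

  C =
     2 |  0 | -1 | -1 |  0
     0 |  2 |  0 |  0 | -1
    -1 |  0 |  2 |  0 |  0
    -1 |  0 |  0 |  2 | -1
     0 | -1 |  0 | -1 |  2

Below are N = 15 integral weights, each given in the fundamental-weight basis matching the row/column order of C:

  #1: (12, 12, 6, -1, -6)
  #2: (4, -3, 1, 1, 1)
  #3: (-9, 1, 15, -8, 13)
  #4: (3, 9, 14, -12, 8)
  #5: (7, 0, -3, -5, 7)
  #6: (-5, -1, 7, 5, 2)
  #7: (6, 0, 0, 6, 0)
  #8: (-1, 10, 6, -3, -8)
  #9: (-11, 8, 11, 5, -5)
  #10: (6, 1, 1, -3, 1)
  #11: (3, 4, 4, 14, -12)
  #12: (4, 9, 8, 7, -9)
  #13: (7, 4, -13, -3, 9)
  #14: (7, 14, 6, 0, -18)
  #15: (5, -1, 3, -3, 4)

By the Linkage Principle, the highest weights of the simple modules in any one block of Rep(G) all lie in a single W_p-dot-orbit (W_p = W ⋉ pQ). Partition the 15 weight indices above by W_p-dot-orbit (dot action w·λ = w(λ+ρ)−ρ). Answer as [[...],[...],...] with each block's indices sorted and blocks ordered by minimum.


Dynkin diagram of C (from the 8 off-diagonal −1 entries): A_5.

λ_j+ρ reflected into Ā_17 (⟨·,θ^∨⟩≤17); 5-tuples as given:

    λ_1 → (4, 0, 4, 2, 3)
    λ_2 → (5, 2, 2, 2, 0)
    λ_3 → (7, 1, 1, 7, 1)
    λ_4 → (5, 2, 2, 2, 0)
    λ_5 → (2, 1, 2, 4, 4)
    λ_6 → (4, 0, 4, 2, 3)
    λ_7 → (7, 1, 1, 7, 1)
    λ_8 → (5, 2, 2, 2, 0)
    λ_9 → (2, 1, 2, 4, 4)
    λ_10 → (5, 2, 2, 2, 0)
    λ_11 → (2, 1, 2, 4, 4)
    λ_12 → (5, 5, 2, 0, 3)
    λ_13 → (2, 1, 2, 4, 4)
    λ_14 → (7, 1, 1, 7, 1)
    λ_15 → (4, 0, 4, 2, 3)

These 15 weights hit 5 W_17-dot-orbits; sizes (3, 4, 3, 4, 1):

[[1, 6, 15], [2, 4, 8, 10], [3, 7, 14], [5, 9, 11, 13], [12]]


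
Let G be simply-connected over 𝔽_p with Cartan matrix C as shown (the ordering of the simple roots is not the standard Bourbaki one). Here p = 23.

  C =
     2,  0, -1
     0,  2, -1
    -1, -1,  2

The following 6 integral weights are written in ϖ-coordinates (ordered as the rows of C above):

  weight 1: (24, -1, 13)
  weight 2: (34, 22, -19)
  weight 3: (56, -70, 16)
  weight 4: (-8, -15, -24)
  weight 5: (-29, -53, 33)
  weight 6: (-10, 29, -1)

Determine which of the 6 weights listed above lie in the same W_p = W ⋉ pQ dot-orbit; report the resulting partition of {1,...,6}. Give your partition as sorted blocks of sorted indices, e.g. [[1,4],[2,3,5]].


Type A_3, rank 3, |W|=24; reorder rows/cols to standard.

W_23-reps of the 6 weights in Ā_23 (same 3-coord order as C):

    [1] (7, 14, 2)
    [2] (0, 12, 6)
    [3] (0, 12, 6)
    [4] (7, 14, 2)
    [5] (0, 12, 6)
    [6] (7, 14, 2)

These 6 weights hit 2 W_23-dot-orbits; sizes (3, 3):

[[1, 4, 6], [2, 3, 5]]


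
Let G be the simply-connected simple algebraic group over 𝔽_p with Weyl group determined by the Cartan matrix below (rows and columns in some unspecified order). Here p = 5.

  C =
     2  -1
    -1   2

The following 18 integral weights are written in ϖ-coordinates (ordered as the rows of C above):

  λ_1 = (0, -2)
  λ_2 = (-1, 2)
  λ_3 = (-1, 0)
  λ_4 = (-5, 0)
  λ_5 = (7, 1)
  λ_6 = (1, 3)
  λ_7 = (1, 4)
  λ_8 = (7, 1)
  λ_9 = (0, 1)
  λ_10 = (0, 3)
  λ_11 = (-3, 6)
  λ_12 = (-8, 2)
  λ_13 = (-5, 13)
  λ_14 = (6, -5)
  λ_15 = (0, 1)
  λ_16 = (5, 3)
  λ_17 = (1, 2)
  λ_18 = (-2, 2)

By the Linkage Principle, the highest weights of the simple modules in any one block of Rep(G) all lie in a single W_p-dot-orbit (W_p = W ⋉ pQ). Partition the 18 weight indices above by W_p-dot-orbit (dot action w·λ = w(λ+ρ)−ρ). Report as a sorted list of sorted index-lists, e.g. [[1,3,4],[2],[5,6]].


Root system A_2: the 2×2 matrix C matches after relabeling.

Ā_5 reps of the 18 weights (A_2, coords as presented):

    [1] (0, 1)
    [2] (0, 3)
    [3] (0, 1)
    [4] (1, 3)
    [5] (0, 3)
    [6] (1, 3)
    [7] (0, 3)
    [8] (0, 3)
    [9] (1, 2)
    [10] (1, 4)
    [11] (0, 3)
    [12] (1, 2)
    [13] (1, 4)
    [14] (1, 2)
    [15] (1, 2)
    [16] (0, 1)
    [17] (2, 3)
    [18] (1, 2)

These 18 weights hit 6 W_5-dot-orbits; sizes (3, 5, 2, 5, 2, 1):

[[1, 3, 16], [2, 5, 7, 8, 11], [4, 6], [9, 12, 14, 15, 18], [10, 13], [17]]


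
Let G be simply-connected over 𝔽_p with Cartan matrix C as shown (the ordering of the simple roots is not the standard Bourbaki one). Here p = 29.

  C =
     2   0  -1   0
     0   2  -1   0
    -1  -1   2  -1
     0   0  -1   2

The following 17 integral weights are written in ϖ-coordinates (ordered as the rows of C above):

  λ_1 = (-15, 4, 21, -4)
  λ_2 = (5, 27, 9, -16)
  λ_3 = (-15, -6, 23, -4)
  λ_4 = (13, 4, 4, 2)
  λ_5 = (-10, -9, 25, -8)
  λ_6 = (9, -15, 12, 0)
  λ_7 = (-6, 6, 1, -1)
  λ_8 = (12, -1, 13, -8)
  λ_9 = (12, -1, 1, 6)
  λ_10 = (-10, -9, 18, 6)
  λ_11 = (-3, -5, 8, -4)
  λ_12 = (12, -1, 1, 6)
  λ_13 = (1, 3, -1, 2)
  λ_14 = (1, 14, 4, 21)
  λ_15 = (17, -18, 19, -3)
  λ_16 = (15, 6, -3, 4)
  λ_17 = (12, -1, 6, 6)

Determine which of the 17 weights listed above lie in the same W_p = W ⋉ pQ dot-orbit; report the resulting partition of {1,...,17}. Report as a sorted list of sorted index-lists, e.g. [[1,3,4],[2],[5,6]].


Root system D_4: the 4×4 matrix C matches after relabeling.

λ_j+ρ reflected into Ā_29 (⟨·,θ^∨⟩≤29); 4-tuples as given:

    1: (14, 5, 2, 3)
    2: (9, 13, 1, 0)
    3: (14, 5, 2, 3)
    4: (14, 5, 2, 3)
    5: (9, 8, 2, 7)
    6: (9, 13, 1, 0)
    7: (2, 4, 0, 3)
    8: (13, 0, 2, 7)
    9: (13, 0, 2, 7)
    10: (9, 8, 2, 7)
    11: (2, 4, 0, 3)
    12: (13, 0, 2, 7)
    13: (2, 4, 0, 3)
    14: (13, 0, 2, 7)
    15: (9, 8, 2, 7)
    16: (14, 5, 2, 3)
    17: (13, 0, 2, 7)

Partition of {1..17} into 5 W_29-dot-orbits:

[[1, 3, 4, 16], [2, 6], [5, 10, 15], [7, 11, 13], [8, 9, 12, 14, 17]]


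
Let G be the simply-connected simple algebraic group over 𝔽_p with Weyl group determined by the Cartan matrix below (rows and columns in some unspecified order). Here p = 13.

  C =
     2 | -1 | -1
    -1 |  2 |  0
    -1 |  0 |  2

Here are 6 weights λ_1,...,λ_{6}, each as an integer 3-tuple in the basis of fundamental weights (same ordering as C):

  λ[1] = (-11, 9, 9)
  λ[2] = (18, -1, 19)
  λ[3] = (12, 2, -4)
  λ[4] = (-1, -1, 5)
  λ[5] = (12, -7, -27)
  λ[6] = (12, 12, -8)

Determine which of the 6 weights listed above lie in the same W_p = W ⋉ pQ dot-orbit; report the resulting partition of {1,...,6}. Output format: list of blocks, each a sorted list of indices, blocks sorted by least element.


C ↔ A_3 under row/col permutation; |W(A_3)| = 24.

Alcove-folded reps (p=13, 6 weights, presented ϖ-order):

  λ_1+ρ ↦ (10, 0, 0);  λ_2+ρ ↦ (0, 0, 6);  λ_3+ρ ↦ (10, 0, 0);  λ_4+ρ ↦ (0, 0, 6);  λ_5+ρ ↦ (0, 0, 6);  λ_6+ρ ↦ (0, 0, 6)

The 6 indices split into 2 linkage classes (same alcove rep ⇔ same W_13-dot-orbit):

[[1, 3], [2, 4, 5, 6]]


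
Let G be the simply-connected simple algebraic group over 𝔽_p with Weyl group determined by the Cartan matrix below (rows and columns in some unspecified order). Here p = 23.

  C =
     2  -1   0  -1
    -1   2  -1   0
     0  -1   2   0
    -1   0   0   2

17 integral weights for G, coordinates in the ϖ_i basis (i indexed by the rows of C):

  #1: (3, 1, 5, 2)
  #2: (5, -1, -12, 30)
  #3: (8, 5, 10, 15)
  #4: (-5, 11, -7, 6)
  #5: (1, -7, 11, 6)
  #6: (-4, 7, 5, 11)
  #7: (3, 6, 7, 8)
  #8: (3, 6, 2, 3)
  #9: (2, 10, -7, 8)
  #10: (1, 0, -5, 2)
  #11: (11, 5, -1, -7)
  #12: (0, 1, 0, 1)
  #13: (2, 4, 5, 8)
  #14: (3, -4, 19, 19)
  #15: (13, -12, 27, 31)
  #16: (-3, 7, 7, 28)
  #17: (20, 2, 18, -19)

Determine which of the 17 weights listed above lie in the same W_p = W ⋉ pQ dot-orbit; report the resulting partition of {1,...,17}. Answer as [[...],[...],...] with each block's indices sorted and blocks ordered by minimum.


Cartan matrix: type A_4 (|W|=120); un-permuting the 4 rows.

Alcove-folded reps (p=23, 17 weights, presented ϖ-order):

    1: (4, 2, 6, 3)
    2: (3, 5, 6, 9)
    3: (4, 2, 6, 3)
    4: (4, 2, 6, 3)
    5: (4, 2, 6, 3)
    6: (3, 5, 6, 9)
    7: (4, 7, 3, 4)
    8: (4, 7, 3, 4)
    9: (3, 5, 6, 9)
    10: (1, 2, 1, 2)
    11: (6, 6, 0, 6)
    12: (1, 2, 1, 2)
    13: (3, 5, 6, 9)
    14: (1, 2, 1, 2)
    15: (3, 5, 6, 9)
    16: (4, 2, 6, 3)
    17: (1, 2, 1, 2)

Partition of {1..17} into 5 W_23-dot-orbits:

[[1, 3, 4, 5, 16], [2, 6, 9, 13, 15], [7, 8], [10, 12, 14, 17], [11]]


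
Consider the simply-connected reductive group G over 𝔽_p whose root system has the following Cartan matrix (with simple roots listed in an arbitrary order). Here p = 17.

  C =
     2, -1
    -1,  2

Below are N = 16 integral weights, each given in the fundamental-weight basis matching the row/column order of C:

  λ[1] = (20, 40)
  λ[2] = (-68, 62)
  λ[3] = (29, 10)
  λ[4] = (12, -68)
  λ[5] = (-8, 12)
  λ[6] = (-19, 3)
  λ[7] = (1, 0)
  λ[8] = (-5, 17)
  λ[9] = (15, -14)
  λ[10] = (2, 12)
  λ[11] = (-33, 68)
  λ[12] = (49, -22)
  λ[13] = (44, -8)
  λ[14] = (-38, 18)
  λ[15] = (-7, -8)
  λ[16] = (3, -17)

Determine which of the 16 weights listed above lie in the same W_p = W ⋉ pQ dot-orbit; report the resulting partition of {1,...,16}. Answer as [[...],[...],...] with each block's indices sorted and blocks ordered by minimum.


A_2 Cartan matrix, 2 simple roots permuted; ρ=(1,1).

Alcove-folded reps (p=17, 16 weights, presented ϖ-order):

  [1] (7, 6) · [2] (12, 4) · [3] (7, 6) · [4] (3, 13) · [5] (7, 6) · [6] (3, 13) · [7] (2, 1) · [8] (3, 13) · [9] (3, 13) · [10] (3, 13) · [11] (2, 1) · [12] (12, 4) · [13] (7, 6) · [14] (2, 1) · [15] (7, 6) · [16] (12, 4)

Linkage partition of the 16 weights (4 classes, p=17):

[[1, 3, 5, 13, 15], [2, 12, 16], [4, 6, 8, 9, 10], [7, 11, 14]]


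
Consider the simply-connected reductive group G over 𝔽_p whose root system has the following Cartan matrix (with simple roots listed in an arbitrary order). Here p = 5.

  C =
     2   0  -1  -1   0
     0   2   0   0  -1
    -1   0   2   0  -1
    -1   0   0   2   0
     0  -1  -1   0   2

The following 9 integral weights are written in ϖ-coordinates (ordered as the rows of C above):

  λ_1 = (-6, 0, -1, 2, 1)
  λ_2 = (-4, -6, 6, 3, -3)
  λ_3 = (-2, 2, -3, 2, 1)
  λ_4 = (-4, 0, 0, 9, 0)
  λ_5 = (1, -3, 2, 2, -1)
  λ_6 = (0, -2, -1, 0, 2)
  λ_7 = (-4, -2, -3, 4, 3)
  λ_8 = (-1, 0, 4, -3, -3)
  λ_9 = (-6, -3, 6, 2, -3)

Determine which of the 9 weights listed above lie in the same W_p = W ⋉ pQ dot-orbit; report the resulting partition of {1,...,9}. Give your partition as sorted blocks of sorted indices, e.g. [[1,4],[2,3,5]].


A_5 Cartan matrix, 5 simple roots permuted; ρ=(1,1,1,1,1).

W_5-reps of the 9 weights in Ā_5 (same 5-coord order as C):

    [1] (2, 2, 0, 0, 1)
    [2] (2, 1, 1, 0, 1)
    [3] (2, 2, 0, 0, 1)
    [4] (2, 1, 1, 0, 1)
    [5] (2, 2, 0, 0, 1)
    [6] (1, 1, 0, 1, 2)
    [7] (2, 1, 1, 0, 1)
    [8] (2, 1, 1, 0, 1)
    [9] (1, 0, 2, 0, 0)

4 distinct reps among the 9 weights ⇒ 4 W_5-linkage classes:

[[1, 3, 5], [2, 4, 7, 8], [6], [9]]


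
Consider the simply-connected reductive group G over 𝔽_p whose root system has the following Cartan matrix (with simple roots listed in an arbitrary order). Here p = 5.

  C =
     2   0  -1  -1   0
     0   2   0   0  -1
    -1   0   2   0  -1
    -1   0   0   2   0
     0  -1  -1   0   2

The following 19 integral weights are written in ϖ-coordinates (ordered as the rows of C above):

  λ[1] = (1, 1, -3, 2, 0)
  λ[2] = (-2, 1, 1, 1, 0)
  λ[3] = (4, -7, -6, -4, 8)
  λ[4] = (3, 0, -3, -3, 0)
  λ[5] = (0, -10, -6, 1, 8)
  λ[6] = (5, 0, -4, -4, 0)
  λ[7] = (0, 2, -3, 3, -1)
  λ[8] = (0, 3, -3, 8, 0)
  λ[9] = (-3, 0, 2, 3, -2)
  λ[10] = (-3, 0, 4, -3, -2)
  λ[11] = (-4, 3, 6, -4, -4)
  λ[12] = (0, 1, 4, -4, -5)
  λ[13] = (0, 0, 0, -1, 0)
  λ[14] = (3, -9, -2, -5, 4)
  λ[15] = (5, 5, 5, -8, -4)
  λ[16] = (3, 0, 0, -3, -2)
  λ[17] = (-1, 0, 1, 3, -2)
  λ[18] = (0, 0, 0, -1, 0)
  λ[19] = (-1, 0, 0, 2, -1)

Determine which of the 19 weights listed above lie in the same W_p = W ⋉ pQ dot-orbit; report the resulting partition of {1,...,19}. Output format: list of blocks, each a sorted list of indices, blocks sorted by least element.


C ↔ A_5 under row/col permutation; |W(A_5)| = 720.

Folding the 19 weights λ_j+ρ into Ā_5 (reps in the given 5-coord order):

  1: (0, 0, 1, 2, 1) · 2: (1, 1, 1, 0, 1) · 3: (0, 0, 1, 3, 1) · 4: (0, 0, 1, 2, 1) · 5: (2, 0, 0, 2, 1) · 6: (0, 0, 1, 2, 1) · 7: (0, 0, 1, 2, 1) · 8: (0, 1, 1, 3, 0) · 9: (2, 0, 0, 2, 1) · 10: (2, 0, 0, 2, 1) · 11: (1, 1, 1, 0, 1) · 12: (1, 1, 1, 0, 1) · 13: (1, 1, 1, 0, 1) · 14: (0, 1, 1, 3, 0) · 15: (0, 0, 2, 1, 1) · 16: (2, 0, 0, 2, 1) · 17: (0, 1, 1, 3, 0) · 18: (1, 1, 1, 0, 1) · 19: (0, 1, 1, 3, 0)

Grouping the 19 weights by Ā_5-representative: 6 linkage classes.

[[1, 4, 6, 7], [2, 11, 12, 13, 18], [3], [5, 9, 10, 16], [8, 14, 17, 19], [15]]
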